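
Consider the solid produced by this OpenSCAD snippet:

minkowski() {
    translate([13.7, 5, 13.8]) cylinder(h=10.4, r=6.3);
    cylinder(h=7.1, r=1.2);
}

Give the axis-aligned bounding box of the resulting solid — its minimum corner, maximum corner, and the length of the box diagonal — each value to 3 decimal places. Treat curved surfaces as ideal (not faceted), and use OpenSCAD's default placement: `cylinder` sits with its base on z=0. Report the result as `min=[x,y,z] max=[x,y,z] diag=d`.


A = translate([13.7, 5, 13.8]) cylinder(h=10.4, r=6.3) → bbox [7.4,-1.3,13.8] .. [20,11.3,24.2]
B = cylinder(h=7.1, r=1.2) → bbox [-1.2,-1.2,0] .. [1.2,1.2,7.1]
lo = A.lo+B.lo = [7.4-1.2, -1.3-1.2, 13.8+0] = [6.200,-2.500,13.800]
hi = A.hi+B.hi = [20+1.2, 11.3+1.2, 24.2+7.1] = [21.200,12.500,31.300]
diag = √(15²+15²+17.5²) = √756.25 = 27.500

min=[6.200,-2.500,13.800] max=[21.200,12.500,31.300] diag=27.500


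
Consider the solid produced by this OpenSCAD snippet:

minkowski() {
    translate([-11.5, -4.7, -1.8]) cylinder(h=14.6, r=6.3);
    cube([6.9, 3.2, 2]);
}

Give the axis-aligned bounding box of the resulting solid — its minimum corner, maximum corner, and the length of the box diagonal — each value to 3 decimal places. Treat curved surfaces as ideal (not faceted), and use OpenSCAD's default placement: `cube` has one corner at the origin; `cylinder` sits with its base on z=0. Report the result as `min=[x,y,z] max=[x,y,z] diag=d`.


A = translate([-11.5, -4.7, -1.8]) cylinder(h=14.6, r=6.3) → bbox [-17.8,-11,-1.8] .. [-5.2,1.6,12.8]
B = cube([6.9, 3.2, 2]) → bbox [0,0,0] .. [6.9,3.2,2]
lo = A.lo+B.lo = [-17.8+0, -11+0, -1.8+0] = [-17.800,-11.000,-1.800]
hi = A.hi+B.hi = [-5.2+6.9, 1.6+3.2, 12.8+2] = [1.700,4.800,14.800]
diag = √(19.5²+15.8²+16.6²) = √905.45 = 30.091

min=[-17.800,-11.000,-1.800] max=[1.700,4.800,14.800] diag=30.091


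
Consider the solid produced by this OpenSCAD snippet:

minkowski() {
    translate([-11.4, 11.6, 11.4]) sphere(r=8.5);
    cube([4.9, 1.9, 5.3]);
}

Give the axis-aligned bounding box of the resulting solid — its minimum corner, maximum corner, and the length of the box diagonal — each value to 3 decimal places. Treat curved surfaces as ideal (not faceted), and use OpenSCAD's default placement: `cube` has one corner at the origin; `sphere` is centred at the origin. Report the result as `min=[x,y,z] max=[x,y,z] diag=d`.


A = translate([-11.4, 11.6, 11.4]) sphere(r=8.5) → bbox [-19.9,3.1,2.9] .. [-2.9,20.1,19.9]
B = cube([4.9, 1.9, 5.3]) → bbox [0,0,0] .. [4.9,1.9,5.3]
lo = A.lo+B.lo = [-19.9+0, 3.1+0, 2.9+0] = [-19.900,3.100,2.900]
hi = A.hi+B.hi = [-2.9+4.9, 20.1+1.9, 19.9+5.3] = [2.000,22.000,25.200]
diag = √(21.9²+18.9²+22.3²) = √1334.11 = 36.525

min=[-19.900,3.100,2.900] max=[2.000,22.000,25.200] diag=36.525


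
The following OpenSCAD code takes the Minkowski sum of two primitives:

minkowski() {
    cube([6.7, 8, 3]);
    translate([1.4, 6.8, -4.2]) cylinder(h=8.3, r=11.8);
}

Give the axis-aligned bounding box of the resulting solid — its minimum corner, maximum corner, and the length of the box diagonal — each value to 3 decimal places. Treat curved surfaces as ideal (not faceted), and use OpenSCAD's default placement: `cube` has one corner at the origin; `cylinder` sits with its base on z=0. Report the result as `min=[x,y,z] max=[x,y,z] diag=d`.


min=[-10.400,-5.000,-4.200] max=[19.900,26.600,7.100] diag=45.214

A = translate([1.4, 6.8, -4.2]) cylinder(h=8.3, r=11.8) → bbox [-10.4,-5,-4.2] .. [13.2,18.6,4.1]
B = cube([6.7, 8, 3]) → bbox [0,0,0] .. [6.7,8,3]
lo = A.lo+B.lo = [-10.4+0, -5+0, -4.2+0] = [-10.400,-5.000,-4.200]
hi = A.hi+B.hi = [13.2+6.7, 18.6+8, 4.1+3] = [19.900,26.600,7.100]
diag = √(30.3²+31.6²+11.3²) = √2044.34 = 45.214


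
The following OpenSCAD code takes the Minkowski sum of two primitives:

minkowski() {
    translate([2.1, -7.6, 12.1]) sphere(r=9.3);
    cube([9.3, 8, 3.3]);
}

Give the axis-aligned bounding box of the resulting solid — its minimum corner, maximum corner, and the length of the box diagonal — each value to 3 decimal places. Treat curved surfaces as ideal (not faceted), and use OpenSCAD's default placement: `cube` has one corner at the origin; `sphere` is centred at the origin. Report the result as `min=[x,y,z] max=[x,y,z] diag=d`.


min=[-7.200,-16.900,2.800] max=[20.700,9.700,24.700] diag=44.335

A = translate([2.1, -7.6, 12.1]) sphere(r=9.3) → bbox [-7.2,-16.9,2.8] .. [11.4,1.7,21.4]
B = cube([9.3, 8, 3.3]) → bbox [0,0,0] .. [9.3,8,3.3]
lo = A.lo+B.lo = [-7.2+0, -16.9+0, 2.8+0] = [-7.200,-16.900,2.800]
hi = A.hi+B.hi = [11.4+9.3, 1.7+8, 21.4+3.3] = [20.700,9.700,24.700]
diag = √(27.9²+26.6²+21.9²) = √1965.58 = 44.335


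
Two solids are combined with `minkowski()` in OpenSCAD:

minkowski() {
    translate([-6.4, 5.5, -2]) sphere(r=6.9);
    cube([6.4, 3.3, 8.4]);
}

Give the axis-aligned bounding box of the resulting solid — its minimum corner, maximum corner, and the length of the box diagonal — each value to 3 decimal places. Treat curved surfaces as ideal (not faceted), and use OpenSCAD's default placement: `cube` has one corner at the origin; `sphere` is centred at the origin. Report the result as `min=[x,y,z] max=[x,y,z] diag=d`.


min=[-13.300,-1.400,-8.900] max=[6.900,15.700,13.300] diag=34.544

A = translate([-6.4, 5.5, -2]) sphere(r=6.9) → bbox [-13.3,-1.4,-8.9] .. [0.5,12.4,4.9]
B = cube([6.4, 3.3, 8.4]) → bbox [0,0,0] .. [6.4,3.3,8.4]
lo = A.lo+B.lo = [-13.3+0, -1.4+0, -8.9+0] = [-13.300,-1.400,-8.900]
hi = A.hi+B.hi = [0.5+6.4, 12.4+3.3, 4.9+8.4] = [6.900,15.700,13.300]
diag = √(20.2²+17.1²+22.2²) = √1193.29 = 34.544


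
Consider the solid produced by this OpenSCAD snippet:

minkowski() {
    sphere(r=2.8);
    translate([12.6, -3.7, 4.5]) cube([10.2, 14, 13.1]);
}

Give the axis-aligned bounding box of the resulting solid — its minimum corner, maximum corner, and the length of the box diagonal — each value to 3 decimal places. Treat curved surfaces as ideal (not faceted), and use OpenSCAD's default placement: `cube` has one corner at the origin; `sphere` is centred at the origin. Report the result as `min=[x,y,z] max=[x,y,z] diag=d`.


min=[9.800,-6.500,1.700] max=[25.600,13.100,20.400] diag=31.361

A = translate([12.6, -3.7, 4.5]) cube([10.2, 14, 13.1]) → bbox [12.6,-3.7,4.5] .. [22.8,10.3,17.6]
B = sphere(r=2.8) → bbox [-2.8,-2.8,-2.8] .. [2.8,2.8,2.8]
lo = A.lo+B.lo = [12.6-2.8, -3.7-2.8, 4.5-2.8] = [9.800,-6.500,1.700]
hi = A.hi+B.hi = [22.8+2.8, 10.3+2.8, 17.6+2.8] = [25.600,13.100,20.400]
diag = √(15.8²+19.6²+18.7²) = √983.49 = 31.361


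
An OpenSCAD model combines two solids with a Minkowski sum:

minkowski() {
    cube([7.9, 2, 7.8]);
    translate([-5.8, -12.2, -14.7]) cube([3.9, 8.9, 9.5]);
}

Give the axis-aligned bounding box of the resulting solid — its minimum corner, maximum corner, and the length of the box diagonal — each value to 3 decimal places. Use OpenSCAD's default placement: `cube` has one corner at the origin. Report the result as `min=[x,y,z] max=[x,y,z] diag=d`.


A = translate([-5.8, -12.2, -14.7]) cube([3.9, 8.9, 9.5]) → bbox [-5.8,-12.2,-14.7] .. [-1.9,-3.3,-5.2]
B = cube([7.9, 2, 7.8]) → bbox [0,0,0] .. [7.9,2,7.8]
lo = A.lo+B.lo = [-5.8+0, -12.2+0, -14.7+0] = [-5.800,-12.200,-14.700]
hi = A.hi+B.hi = [-1.9+7.9, -3.3+2, -5.2+7.8] = [6.000,-1.300,2.600]
diag = √(11.8²+10.9²+17.3²) = √557.34 = 23.608

min=[-5.800,-12.200,-14.700] max=[6.000,-1.300,2.600] diag=23.608


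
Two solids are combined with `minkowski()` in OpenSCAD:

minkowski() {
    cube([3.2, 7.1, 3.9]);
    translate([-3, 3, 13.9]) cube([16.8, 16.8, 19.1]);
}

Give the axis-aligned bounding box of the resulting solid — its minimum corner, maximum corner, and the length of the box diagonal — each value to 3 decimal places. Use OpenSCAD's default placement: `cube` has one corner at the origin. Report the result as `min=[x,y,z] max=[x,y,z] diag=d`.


min=[-3.000,3.000,13.900] max=[17.000,26.900,36.900] diag=38.733

A = translate([-3, 3, 13.9]) cube([16.8, 16.8, 19.1]) → bbox [-3,3,13.9] .. [13.8,19.8,33]
B = cube([3.2, 7.1, 3.9]) → bbox [0,0,0] .. [3.2,7.1,3.9]
lo = A.lo+B.lo = [-3+0, 3+0, 13.9+0] = [-3.000,3.000,13.900]
hi = A.hi+B.hi = [13.8+3.2, 19.8+7.1, 33+3.9] = [17.000,26.900,36.900]
diag = √(20²+23.9²+23²) = √1500.21 = 38.733


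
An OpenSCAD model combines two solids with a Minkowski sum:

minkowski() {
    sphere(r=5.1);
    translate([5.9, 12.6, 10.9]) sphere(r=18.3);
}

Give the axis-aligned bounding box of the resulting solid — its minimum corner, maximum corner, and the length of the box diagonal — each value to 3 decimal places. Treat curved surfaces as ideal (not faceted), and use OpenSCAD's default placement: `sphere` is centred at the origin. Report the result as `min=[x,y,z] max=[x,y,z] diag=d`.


min=[-17.500,-10.800,-12.500] max=[29.300,36.000,34.300] diag=81.060

A = translate([5.9, 12.6, 10.9]) sphere(r=18.3) → bbox [-12.4,-5.7,-7.4] .. [24.2,30.9,29.2]
B = sphere(r=5.1) → bbox [-5.1,-5.1,-5.1] .. [5.1,5.1,5.1]
lo = A.lo+B.lo = [-12.4-5.1, -5.7-5.1, -7.4-5.1] = [-17.500,-10.800,-12.500]
hi = A.hi+B.hi = [24.2+5.1, 30.9+5.1, 29.2+5.1] = [29.300,36.000,34.300]
diag = √(46.8²+46.8²+46.8²) = √6570.72 = 81.060


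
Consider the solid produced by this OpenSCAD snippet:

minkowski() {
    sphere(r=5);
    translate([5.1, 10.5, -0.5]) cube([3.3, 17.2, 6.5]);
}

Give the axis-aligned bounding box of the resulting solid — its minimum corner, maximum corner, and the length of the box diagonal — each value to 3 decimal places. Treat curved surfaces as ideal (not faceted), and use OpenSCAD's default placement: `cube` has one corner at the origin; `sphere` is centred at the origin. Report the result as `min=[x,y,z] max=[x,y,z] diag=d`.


min=[0.100,5.500,-5.500] max=[13.400,32.700,11.000] diag=34.482

A = translate([5.1, 10.5, -0.5]) cube([3.3, 17.2, 6.5]) → bbox [5.1,10.5,-0.5] .. [8.4,27.7,6]
B = sphere(r=5) → bbox [-5,-5,-5] .. [5,5,5]
lo = A.lo+B.lo = [5.1-5, 10.5-5, -0.5-5] = [0.100,5.500,-5.500]
hi = A.hi+B.hi = [8.4+5, 27.7+5, 6+5] = [13.400,32.700,11.000]
diag = √(13.3²+27.2²+16.5²) = √1188.98 = 34.482


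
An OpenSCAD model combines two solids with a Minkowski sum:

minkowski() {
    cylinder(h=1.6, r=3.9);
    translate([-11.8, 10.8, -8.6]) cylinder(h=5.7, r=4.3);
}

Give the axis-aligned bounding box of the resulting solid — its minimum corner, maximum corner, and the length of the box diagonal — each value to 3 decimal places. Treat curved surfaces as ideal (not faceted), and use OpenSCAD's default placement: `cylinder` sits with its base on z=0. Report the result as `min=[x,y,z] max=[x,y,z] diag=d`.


A = translate([-11.8, 10.8, -8.6]) cylinder(h=5.7, r=4.3) → bbox [-16.1,6.5,-8.6] .. [-7.5,15.1,-2.9]
B = cylinder(h=1.6, r=3.9) → bbox [-3.9,-3.9,0] .. [3.9,3.9,1.6]
lo = A.lo+B.lo = [-16.1-3.9, 6.5-3.9, -8.6+0] = [-20.000,2.600,-8.600]
hi = A.hi+B.hi = [-7.5+3.9, 15.1+3.9, -2.9+1.6] = [-3.600,19.000,-1.300]
diag = √(16.4²+16.4²+7.3²) = √591.21 = 24.315

min=[-20.000,2.600,-8.600] max=[-3.600,19.000,-1.300] diag=24.315


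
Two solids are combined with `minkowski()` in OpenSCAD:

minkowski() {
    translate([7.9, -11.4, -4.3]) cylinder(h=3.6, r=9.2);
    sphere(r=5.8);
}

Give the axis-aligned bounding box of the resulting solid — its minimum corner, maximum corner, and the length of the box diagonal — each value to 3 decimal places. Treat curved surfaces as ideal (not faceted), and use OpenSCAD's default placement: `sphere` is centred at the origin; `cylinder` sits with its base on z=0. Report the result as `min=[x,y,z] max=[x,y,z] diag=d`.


min=[-7.100,-26.400,-10.100] max=[22.900,3.600,5.100] diag=45.067

A = translate([7.9, -11.4, -4.3]) cylinder(h=3.6, r=9.2) → bbox [-1.3,-20.6,-4.3] .. [17.1,-2.2,-0.7]
B = sphere(r=5.8) → bbox [-5.8,-5.8,-5.8] .. [5.8,5.8,5.8]
lo = A.lo+B.lo = [-1.3-5.8, -20.6-5.8, -4.3-5.8] = [-7.100,-26.400,-10.100]
hi = A.hi+B.hi = [17.1+5.8, -2.2+5.8, -0.7+5.8] = [22.900,3.600,5.100]
diag = √(30²+30²+15.2²) = √2031.04 = 45.067


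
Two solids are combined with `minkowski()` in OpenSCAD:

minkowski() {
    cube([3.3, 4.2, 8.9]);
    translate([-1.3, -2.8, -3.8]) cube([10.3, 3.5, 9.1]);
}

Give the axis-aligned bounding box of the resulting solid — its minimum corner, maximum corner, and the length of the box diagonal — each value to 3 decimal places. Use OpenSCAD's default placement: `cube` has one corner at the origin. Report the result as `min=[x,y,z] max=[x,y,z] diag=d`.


A = translate([-1.3, -2.8, -3.8]) cube([10.3, 3.5, 9.1]) → bbox [-1.3,-2.8,-3.8] .. [9,0.7,5.3]
B = cube([3.3, 4.2, 8.9]) → bbox [0,0,0] .. [3.3,4.2,8.9]
lo = A.lo+B.lo = [-1.3+0, -2.8+0, -3.8+0] = [-1.300,-2.800,-3.800]
hi = A.hi+B.hi = [9+3.3, 0.7+4.2, 5.3+8.9] = [12.300,4.900,14.200]
diag = √(13.6²+7.7²+18²) = √568.25 = 23.838

min=[-1.300,-2.800,-3.800] max=[12.300,4.900,14.200] diag=23.838


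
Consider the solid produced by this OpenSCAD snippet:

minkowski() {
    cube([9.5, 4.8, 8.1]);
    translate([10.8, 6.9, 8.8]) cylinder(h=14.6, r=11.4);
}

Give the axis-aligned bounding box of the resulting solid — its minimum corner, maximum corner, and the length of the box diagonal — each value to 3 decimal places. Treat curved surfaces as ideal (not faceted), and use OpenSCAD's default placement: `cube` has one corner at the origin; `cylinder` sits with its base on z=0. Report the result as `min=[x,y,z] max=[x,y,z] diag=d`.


A = translate([10.8, 6.9, 8.8]) cylinder(h=14.6, r=11.4) → bbox [-0.6,-4.5,8.8] .. [22.2,18.3,23.4]
B = cube([9.5, 4.8, 8.1]) → bbox [0,0,0] .. [9.5,4.8,8.1]
lo = A.lo+B.lo = [-0.6+0, -4.5+0, 8.8+0] = [-0.600,-4.500,8.800]
hi = A.hi+B.hi = [22.2+9.5, 18.3+4.8, 23.4+8.1] = [31.700,23.100,31.500]
diag = √(32.3²+27.6²+22.7²) = √2320.34 = 48.170

min=[-0.600,-4.500,8.800] max=[31.700,23.100,31.500] diag=48.170


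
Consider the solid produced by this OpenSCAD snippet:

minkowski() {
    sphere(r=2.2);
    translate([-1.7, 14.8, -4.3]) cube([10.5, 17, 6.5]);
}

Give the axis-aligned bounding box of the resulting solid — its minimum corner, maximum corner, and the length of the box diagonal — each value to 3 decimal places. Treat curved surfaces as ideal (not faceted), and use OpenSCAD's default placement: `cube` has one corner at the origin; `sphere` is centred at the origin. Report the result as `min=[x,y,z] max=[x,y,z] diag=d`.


A = translate([-1.7, 14.8, -4.3]) cube([10.5, 17, 6.5]) → bbox [-1.7,14.8,-4.3] .. [8.8,31.8,2.2]
B = sphere(r=2.2) → bbox [-2.2,-2.2,-2.2] .. [2.2,2.2,2.2]
lo = A.lo+B.lo = [-1.7-2.2, 14.8-2.2, -4.3-2.2] = [-3.900,12.600,-6.500]
hi = A.hi+B.hi = [8.8+2.2, 31.8+2.2, 2.2+2.2] = [11.000,34.000,4.400]
diag = √(14.9²+21.4²+10.9²) = √798.78 = 28.263

min=[-3.900,12.600,-6.500] max=[11.000,34.000,4.400] diag=28.263


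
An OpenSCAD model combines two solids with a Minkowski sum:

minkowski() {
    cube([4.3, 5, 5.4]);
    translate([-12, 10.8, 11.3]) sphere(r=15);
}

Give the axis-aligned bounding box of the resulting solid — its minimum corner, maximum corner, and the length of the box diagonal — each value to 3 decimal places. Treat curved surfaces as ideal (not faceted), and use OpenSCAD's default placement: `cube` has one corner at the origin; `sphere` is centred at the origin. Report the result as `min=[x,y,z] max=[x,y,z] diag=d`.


min=[-27.000,-4.200,-3.700] max=[7.300,30.800,31.700] diag=60.454

A = translate([-12, 10.8, 11.3]) sphere(r=15) → bbox [-27,-4.2,-3.7] .. [3,25.8,26.3]
B = cube([4.3, 5, 5.4]) → bbox [0,0,0] .. [4.3,5,5.4]
lo = A.lo+B.lo = [-27+0, -4.2+0, -3.7+0] = [-27.000,-4.200,-3.700]
hi = A.hi+B.hi = [3+4.3, 25.8+5, 26.3+5.4] = [7.300,30.800,31.700]
diag = √(34.3²+35²+35.4²) = √3654.65 = 60.454


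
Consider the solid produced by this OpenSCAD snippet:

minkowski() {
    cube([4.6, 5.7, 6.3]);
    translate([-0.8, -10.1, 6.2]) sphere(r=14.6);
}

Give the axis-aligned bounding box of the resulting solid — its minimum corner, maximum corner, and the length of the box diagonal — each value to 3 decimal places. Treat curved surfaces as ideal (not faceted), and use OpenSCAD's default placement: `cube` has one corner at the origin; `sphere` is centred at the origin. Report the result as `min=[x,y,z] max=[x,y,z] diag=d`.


A = translate([-0.8, -10.1, 6.2]) sphere(r=14.6) → bbox [-15.4,-24.7,-8.4] .. [13.8,4.5,20.8]
B = cube([4.6, 5.7, 6.3]) → bbox [0,0,0] .. [4.6,5.7,6.3]
lo = A.lo+B.lo = [-15.4+0, -24.7+0, -8.4+0] = [-15.400,-24.700,-8.400]
hi = A.hi+B.hi = [13.8+4.6, 4.5+5.7, 20.8+6.3] = [18.400,10.200,27.100]
diag = √(33.8²+34.9²+35.5²) = √3620.7 = 60.172

min=[-15.400,-24.700,-8.400] max=[18.400,10.200,27.100] diag=60.172


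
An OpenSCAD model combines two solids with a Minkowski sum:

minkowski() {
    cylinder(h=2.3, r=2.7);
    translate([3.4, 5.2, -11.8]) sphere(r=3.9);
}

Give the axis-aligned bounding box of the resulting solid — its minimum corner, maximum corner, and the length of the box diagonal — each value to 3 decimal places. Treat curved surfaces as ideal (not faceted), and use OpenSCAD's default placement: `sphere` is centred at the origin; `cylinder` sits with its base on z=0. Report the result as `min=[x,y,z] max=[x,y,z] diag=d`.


A = translate([3.4, 5.2, -11.8]) sphere(r=3.9) → bbox [-0.5,1.3,-15.7] .. [7.3,9.1,-7.9]
B = cylinder(h=2.3, r=2.7) → bbox [-2.7,-2.7,0] .. [2.7,2.7,2.3]
lo = A.lo+B.lo = [-0.5-2.7, 1.3-2.7, -15.7+0] = [-3.200,-1.400,-15.700]
hi = A.hi+B.hi = [7.3+2.7, 9.1+2.7, -7.9+2.3] = [10.000,11.800,-5.600]
diag = √(13.2²+13.2²+10.1²) = √450.49 = 21.225

min=[-3.200,-1.400,-15.700] max=[10.000,11.800,-5.600] diag=21.225


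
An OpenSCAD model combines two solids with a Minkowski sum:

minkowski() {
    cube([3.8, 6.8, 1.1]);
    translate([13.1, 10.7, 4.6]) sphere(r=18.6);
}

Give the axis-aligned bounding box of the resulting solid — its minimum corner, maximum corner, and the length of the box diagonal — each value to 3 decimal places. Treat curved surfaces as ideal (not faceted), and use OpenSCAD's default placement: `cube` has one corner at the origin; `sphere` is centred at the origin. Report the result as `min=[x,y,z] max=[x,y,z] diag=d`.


A = translate([13.1, 10.7, 4.6]) sphere(r=18.6) → bbox [-5.5,-7.9,-14] .. [31.7,29.3,23.2]
B = cube([3.8, 6.8, 1.1]) → bbox [0,0,0] .. [3.8,6.8,1.1]
lo = A.lo+B.lo = [-5.5+0, -7.9+0, -14+0] = [-5.500,-7.900,-14.000]
hi = A.hi+B.hi = [31.7+3.8, 29.3+6.8, 23.2+1.1] = [35.500,36.100,24.300]
diag = √(41²+44²+38.3²) = √5083.89 = 71.301

min=[-5.500,-7.900,-14.000] max=[35.500,36.100,24.300] diag=71.301


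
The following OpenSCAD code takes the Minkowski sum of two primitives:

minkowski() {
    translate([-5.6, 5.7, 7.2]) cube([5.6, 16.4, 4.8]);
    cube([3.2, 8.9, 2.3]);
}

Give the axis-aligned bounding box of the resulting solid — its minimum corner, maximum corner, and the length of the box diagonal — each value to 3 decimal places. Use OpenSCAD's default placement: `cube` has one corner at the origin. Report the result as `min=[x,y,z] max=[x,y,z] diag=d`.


min=[-5.600,5.700,7.200] max=[3.200,31.000,14.300] diag=27.712

A = translate([-5.6, 5.7, 7.2]) cube([5.6, 16.4, 4.8]) → bbox [-5.6,5.7,7.2] .. [0,22.1,12]
B = cube([3.2, 8.9, 2.3]) → bbox [0,0,0] .. [3.2,8.9,2.3]
lo = A.lo+B.lo = [-5.6+0, 5.7+0, 7.2+0] = [-5.600,5.700,7.200]
hi = A.hi+B.hi = [0+3.2, 22.1+8.9, 12+2.3] = [3.200,31.000,14.300]
diag = √(8.8²+25.3²+7.1²) = √767.94 = 27.712


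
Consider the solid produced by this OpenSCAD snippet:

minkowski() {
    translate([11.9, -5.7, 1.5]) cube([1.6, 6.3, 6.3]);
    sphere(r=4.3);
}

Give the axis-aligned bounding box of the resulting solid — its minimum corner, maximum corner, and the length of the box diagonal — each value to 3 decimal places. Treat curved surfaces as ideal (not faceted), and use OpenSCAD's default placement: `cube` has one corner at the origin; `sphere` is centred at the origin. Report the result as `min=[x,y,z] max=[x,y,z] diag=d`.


min=[7.600,-10.000,-2.800] max=[17.800,4.900,12.100] diag=23.411

A = translate([11.9, -5.7, 1.5]) cube([1.6, 6.3, 6.3]) → bbox [11.9,-5.7,1.5] .. [13.5,0.6,7.8]
B = sphere(r=4.3) → bbox [-4.3,-4.3,-4.3] .. [4.3,4.3,4.3]
lo = A.lo+B.lo = [11.9-4.3, -5.7-4.3, 1.5-4.3] = [7.600,-10.000,-2.800]
hi = A.hi+B.hi = [13.5+4.3, 0.6+4.3, 7.8+4.3] = [17.800,4.900,12.100]
diag = √(10.2²+14.9²+14.9²) = √548.06 = 23.411


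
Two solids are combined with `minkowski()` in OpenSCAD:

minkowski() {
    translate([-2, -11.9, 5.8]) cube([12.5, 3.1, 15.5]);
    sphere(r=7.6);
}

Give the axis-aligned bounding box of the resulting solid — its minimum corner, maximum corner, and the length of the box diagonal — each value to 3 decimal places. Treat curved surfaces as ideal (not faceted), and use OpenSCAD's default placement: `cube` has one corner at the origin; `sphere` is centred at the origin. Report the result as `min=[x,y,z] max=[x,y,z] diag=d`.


A = translate([-2, -11.9, 5.8]) cube([12.5, 3.1, 15.5]) → bbox [-2,-11.9,5.8] .. [10.5,-8.8,21.3]
B = sphere(r=7.6) → bbox [-7.6,-7.6,-7.6] .. [7.6,7.6,7.6]
lo = A.lo+B.lo = [-2-7.6, -11.9-7.6, 5.8-7.6] = [-9.600,-19.500,-1.800]
hi = A.hi+B.hi = [10.5+7.6, -8.8+7.6, 21.3+7.6] = [18.100,-1.200,28.900]
diag = √(27.7²+18.3²+30.7²) = √2044.67 = 45.218

min=[-9.600,-19.500,-1.800] max=[18.100,-1.200,28.900] diag=45.218


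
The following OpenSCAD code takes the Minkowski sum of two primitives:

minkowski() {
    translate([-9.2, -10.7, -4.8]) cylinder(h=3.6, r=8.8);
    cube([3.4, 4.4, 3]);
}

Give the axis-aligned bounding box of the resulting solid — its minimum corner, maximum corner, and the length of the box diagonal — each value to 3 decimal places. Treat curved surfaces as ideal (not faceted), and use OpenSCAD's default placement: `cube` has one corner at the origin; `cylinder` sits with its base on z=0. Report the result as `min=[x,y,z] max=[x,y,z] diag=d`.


A = translate([-9.2, -10.7, -4.8]) cylinder(h=3.6, r=8.8) → bbox [-18,-19.5,-4.8] .. [-0.4,-1.9,-1.2]
B = cube([3.4, 4.4, 3]) → bbox [0,0,0] .. [3.4,4.4,3]
lo = A.lo+B.lo = [-18+0, -19.5+0, -4.8+0] = [-18.000,-19.500,-4.800]
hi = A.hi+B.hi = [-0.4+3.4, -1.9+4.4, -1.2+3] = [3.000,2.500,1.800]
diag = √(21²+22²+6.6²) = √968.56 = 31.122

min=[-18.000,-19.500,-4.800] max=[3.000,2.500,1.800] diag=31.122


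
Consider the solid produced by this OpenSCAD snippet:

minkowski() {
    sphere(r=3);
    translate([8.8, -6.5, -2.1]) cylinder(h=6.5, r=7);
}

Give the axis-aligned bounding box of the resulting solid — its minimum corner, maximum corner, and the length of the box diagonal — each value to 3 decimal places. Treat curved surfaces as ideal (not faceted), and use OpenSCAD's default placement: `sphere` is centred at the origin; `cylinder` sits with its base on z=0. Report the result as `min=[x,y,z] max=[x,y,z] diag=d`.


A = translate([8.8, -6.5, -2.1]) cylinder(h=6.5, r=7) → bbox [1.8,-13.5,-2.1] .. [15.8,0.5,4.4]
B = sphere(r=3) → bbox [-3,-3,-3] .. [3,3,3]
lo = A.lo+B.lo = [1.8-3, -13.5-3, -2.1-3] = [-1.200,-16.500,-5.100]
hi = A.hi+B.hi = [15.8+3, 0.5+3, 4.4+3] = [18.800,3.500,7.400]
diag = √(20²+20²+12.5²) = √956.25 = 30.923

min=[-1.200,-16.500,-5.100] max=[18.800,3.500,7.400] diag=30.923


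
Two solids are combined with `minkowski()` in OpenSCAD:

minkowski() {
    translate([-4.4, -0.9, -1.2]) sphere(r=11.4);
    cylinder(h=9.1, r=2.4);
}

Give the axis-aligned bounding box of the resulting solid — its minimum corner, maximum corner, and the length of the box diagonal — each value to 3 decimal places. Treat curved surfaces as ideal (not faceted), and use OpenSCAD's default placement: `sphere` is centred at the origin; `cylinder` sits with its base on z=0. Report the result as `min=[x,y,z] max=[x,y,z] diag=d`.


min=[-18.200,-14.700,-12.600] max=[9.400,12.900,19.300] diag=50.410

A = translate([-4.4, -0.9, -1.2]) sphere(r=11.4) → bbox [-15.8,-12.3,-12.6] .. [7,10.5,10.2]
B = cylinder(h=9.1, r=2.4) → bbox [-2.4,-2.4,0] .. [2.4,2.4,9.1]
lo = A.lo+B.lo = [-15.8-2.4, -12.3-2.4, -12.6+0] = [-18.200,-14.700,-12.600]
hi = A.hi+B.hi = [7+2.4, 10.5+2.4, 10.2+9.1] = [9.400,12.900,19.300]
diag = √(27.6²+27.6²+31.9²) = √2541.13 = 50.410


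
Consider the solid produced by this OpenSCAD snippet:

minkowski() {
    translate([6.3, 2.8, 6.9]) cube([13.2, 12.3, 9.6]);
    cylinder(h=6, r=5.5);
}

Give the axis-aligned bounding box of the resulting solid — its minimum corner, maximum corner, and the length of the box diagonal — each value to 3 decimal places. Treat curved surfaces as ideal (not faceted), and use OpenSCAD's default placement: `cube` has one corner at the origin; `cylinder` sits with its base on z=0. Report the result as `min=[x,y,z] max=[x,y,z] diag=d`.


min=[0.800,-2.700,6.900] max=[25.000,20.600,22.500] diag=37.039

A = translate([6.3, 2.8, 6.9]) cube([13.2, 12.3, 9.6]) → bbox [6.3,2.8,6.9] .. [19.5,15.1,16.5]
B = cylinder(h=6, r=5.5) → bbox [-5.5,-5.5,0] .. [5.5,5.5,6]
lo = A.lo+B.lo = [6.3-5.5, 2.8-5.5, 6.9+0] = [0.800,-2.700,6.900]
hi = A.hi+B.hi = [19.5+5.5, 15.1+5.5, 16.5+6] = [25.000,20.600,22.500]
diag = √(24.2²+23.3²+15.6²) = √1371.89 = 37.039


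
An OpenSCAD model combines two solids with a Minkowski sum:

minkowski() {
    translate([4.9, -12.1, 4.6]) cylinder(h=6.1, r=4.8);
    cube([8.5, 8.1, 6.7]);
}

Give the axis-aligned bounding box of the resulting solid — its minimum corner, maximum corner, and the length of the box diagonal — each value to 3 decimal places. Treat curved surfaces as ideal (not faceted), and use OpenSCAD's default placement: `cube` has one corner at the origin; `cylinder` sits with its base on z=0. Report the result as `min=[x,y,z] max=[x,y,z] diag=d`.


A = translate([4.9, -12.1, 4.6]) cylinder(h=6.1, r=4.8) → bbox [0.1,-16.9,4.6] .. [9.7,-7.3,10.7]
B = cube([8.5, 8.1, 6.7]) → bbox [0,0,0] .. [8.5,8.1,6.7]
lo = A.lo+B.lo = [0.1+0, -16.9+0, 4.6+0] = [0.100,-16.900,4.600]
hi = A.hi+B.hi = [9.7+8.5, -7.3+8.1, 10.7+6.7] = [18.200,0.800,17.400]
diag = √(18.1²+17.7²+12.8²) = √804.74 = 28.368

min=[0.100,-16.900,4.600] max=[18.200,0.800,17.400] diag=28.368


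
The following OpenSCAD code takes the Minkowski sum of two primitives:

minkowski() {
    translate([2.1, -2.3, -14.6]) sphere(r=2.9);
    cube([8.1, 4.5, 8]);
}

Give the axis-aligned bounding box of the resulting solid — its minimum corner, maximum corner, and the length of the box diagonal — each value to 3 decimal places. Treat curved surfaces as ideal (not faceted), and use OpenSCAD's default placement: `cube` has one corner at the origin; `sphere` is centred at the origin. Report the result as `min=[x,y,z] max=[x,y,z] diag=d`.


min=[-0.800,-5.200,-17.500] max=[13.100,5.100,-3.700] diag=22.130

A = translate([2.1, -2.3, -14.6]) sphere(r=2.9) → bbox [-0.8,-5.2,-17.5] .. [5,0.6,-11.7]
B = cube([8.1, 4.5, 8]) → bbox [0,0,0] .. [8.1,4.5,8]
lo = A.lo+B.lo = [-0.8+0, -5.2+0, -17.5+0] = [-0.800,-5.200,-17.500]
hi = A.hi+B.hi = [5+8.1, 0.6+4.5, -11.7+8] = [13.100,5.100,-3.700]
diag = √(13.9²+10.3²+13.8²) = √489.74 = 22.130


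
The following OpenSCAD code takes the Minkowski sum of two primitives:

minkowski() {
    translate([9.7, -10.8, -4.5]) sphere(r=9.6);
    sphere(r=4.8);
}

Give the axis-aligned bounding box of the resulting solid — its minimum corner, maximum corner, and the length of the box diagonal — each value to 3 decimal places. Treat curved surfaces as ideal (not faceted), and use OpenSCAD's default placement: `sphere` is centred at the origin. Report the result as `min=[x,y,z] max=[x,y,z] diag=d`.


min=[-4.700,-25.200,-18.900] max=[24.100,3.600,9.900] diag=49.883

A = translate([9.7, -10.8, -4.5]) sphere(r=9.6) → bbox [0.1,-20.4,-14.1] .. [19.3,-1.2,5.1]
B = sphere(r=4.8) → bbox [-4.8,-4.8,-4.8] .. [4.8,4.8,4.8]
lo = A.lo+B.lo = [0.1-4.8, -20.4-4.8, -14.1-4.8] = [-4.700,-25.200,-18.900]
hi = A.hi+B.hi = [19.3+4.8, -1.2+4.8, 5.1+4.8] = [24.100,3.600,9.900]
diag = √(28.8²+28.8²+28.8²) = √2488.32 = 49.883


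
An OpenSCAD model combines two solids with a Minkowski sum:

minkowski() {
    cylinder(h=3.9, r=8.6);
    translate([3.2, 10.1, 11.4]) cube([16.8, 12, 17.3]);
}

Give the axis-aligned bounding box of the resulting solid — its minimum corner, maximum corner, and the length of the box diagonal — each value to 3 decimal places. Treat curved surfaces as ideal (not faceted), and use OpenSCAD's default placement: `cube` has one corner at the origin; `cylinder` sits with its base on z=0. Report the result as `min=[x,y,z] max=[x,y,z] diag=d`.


A = translate([3.2, 10.1, 11.4]) cube([16.8, 12, 17.3]) → bbox [3.2,10.1,11.4] .. [20,22.1,28.7]
B = cylinder(h=3.9, r=8.6) → bbox [-8.6,-8.6,0] .. [8.6,8.6,3.9]
lo = A.lo+B.lo = [3.2-8.6, 10.1-8.6, 11.4+0] = [-5.400,1.500,11.400]
hi = A.hi+B.hi = [20+8.6, 22.1+8.6, 28.7+3.9] = [28.600,30.700,32.600]
diag = √(34²+29.2²+21.2²) = √2458.08 = 49.579

min=[-5.400,1.500,11.400] max=[28.600,30.700,32.600] diag=49.579


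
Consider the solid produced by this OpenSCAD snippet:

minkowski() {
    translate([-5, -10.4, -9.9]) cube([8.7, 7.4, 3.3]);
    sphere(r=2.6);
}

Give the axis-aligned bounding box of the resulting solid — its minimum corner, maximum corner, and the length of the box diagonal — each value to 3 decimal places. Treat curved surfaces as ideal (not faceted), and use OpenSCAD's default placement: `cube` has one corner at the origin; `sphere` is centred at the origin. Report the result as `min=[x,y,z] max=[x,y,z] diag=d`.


A = translate([-5, -10.4, -9.9]) cube([8.7, 7.4, 3.3]) → bbox [-5,-10.4,-9.9] .. [3.7,-3,-6.6]
B = sphere(r=2.6) → bbox [-2.6,-2.6,-2.6] .. [2.6,2.6,2.6]
lo = A.lo+B.lo = [-5-2.6, -10.4-2.6, -9.9-2.6] = [-7.600,-13.000,-12.500]
hi = A.hi+B.hi = [3.7+2.6, -3+2.6, -6.6+2.6] = [6.300,-0.400,-4.000]
diag = √(13.9²+12.6²+8.5²) = √424.22 = 20.597

min=[-7.600,-13.000,-12.500] max=[6.300,-0.400,-4.000] diag=20.597


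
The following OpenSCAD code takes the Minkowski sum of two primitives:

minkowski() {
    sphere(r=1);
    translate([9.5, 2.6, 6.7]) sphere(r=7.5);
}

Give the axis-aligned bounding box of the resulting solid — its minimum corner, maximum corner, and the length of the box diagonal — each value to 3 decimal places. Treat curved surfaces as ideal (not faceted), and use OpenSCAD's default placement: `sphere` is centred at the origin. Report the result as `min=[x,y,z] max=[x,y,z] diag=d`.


min=[1.000,-5.900,-1.800] max=[18.000,11.100,15.200] diag=29.445

A = translate([9.5, 2.6, 6.7]) sphere(r=7.5) → bbox [2,-4.9,-0.8] .. [17,10.1,14.2]
B = sphere(r=1) → bbox [-1,-1,-1] .. [1,1,1]
lo = A.lo+B.lo = [2-1, -4.9-1, -0.8-1] = [1.000,-5.900,-1.800]
hi = A.hi+B.hi = [17+1, 10.1+1, 14.2+1] = [18.000,11.100,15.200]
diag = √(17²+17²+17²) = √867 = 29.445


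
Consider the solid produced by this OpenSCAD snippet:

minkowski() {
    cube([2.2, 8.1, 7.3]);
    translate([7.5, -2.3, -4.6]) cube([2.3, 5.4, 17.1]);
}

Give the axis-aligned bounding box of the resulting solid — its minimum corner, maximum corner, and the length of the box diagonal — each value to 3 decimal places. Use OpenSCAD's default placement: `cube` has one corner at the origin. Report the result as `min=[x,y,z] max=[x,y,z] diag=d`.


min=[7.500,-2.300,-4.600] max=[12.000,11.200,19.800] diag=28.246

A = translate([7.5, -2.3, -4.6]) cube([2.3, 5.4, 17.1]) → bbox [7.5,-2.3,-4.6] .. [9.8,3.1,12.5]
B = cube([2.2, 8.1, 7.3]) → bbox [0,0,0] .. [2.2,8.1,7.3]
lo = A.lo+B.lo = [7.5+0, -2.3+0, -4.6+0] = [7.500,-2.300,-4.600]
hi = A.hi+B.hi = [9.8+2.2, 3.1+8.1, 12.5+7.3] = [12.000,11.200,19.800]
diag = √(4.5²+13.5²+24.4²) = √797.86 = 28.246


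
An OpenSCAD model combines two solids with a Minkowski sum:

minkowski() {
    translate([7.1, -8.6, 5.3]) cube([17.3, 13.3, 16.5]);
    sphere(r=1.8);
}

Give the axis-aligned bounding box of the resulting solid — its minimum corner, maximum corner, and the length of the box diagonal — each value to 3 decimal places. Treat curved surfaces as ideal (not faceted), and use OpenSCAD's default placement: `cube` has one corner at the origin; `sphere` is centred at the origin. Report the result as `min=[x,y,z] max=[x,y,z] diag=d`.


min=[5.300,-10.400,3.500] max=[26.200,6.500,23.600] diag=33.562

A = translate([7.1, -8.6, 5.3]) cube([17.3, 13.3, 16.5]) → bbox [7.1,-8.6,5.3] .. [24.4,4.7,21.8]
B = sphere(r=1.8) → bbox [-1.8,-1.8,-1.8] .. [1.8,1.8,1.8]
lo = A.lo+B.lo = [7.1-1.8, -8.6-1.8, 5.3-1.8] = [5.300,-10.400,3.500]
hi = A.hi+B.hi = [24.4+1.8, 4.7+1.8, 21.8+1.8] = [26.200,6.500,23.600]
diag = √(20.9²+16.9²+20.1²) = √1126.43 = 33.562


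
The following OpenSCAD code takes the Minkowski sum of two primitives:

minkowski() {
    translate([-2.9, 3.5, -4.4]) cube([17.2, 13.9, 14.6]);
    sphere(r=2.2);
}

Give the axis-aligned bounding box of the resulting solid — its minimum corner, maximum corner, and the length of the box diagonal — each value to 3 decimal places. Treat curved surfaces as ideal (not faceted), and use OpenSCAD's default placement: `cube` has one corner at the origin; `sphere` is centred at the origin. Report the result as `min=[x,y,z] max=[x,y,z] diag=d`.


min=[-5.100,1.300,-6.600] max=[16.500,19.600,12.400] diag=34.095

A = translate([-2.9, 3.5, -4.4]) cube([17.2, 13.9, 14.6]) → bbox [-2.9,3.5,-4.4] .. [14.3,17.4,10.2]
B = sphere(r=2.2) → bbox [-2.2,-2.2,-2.2] .. [2.2,2.2,2.2]
lo = A.lo+B.lo = [-2.9-2.2, 3.5-2.2, -4.4-2.2] = [-5.100,1.300,-6.600]
hi = A.hi+B.hi = [14.3+2.2, 17.4+2.2, 10.2+2.2] = [16.500,19.600,12.400]
diag = √(21.6²+18.3²+19²) = √1162.45 = 34.095


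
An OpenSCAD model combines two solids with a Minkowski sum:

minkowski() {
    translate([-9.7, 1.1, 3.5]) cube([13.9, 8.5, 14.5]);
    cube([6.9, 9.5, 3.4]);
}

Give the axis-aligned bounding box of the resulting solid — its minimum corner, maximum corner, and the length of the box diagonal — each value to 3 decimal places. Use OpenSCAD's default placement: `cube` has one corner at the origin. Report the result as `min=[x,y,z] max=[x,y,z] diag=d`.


min=[-9.700,1.100,3.500] max=[11.100,19.100,21.400] diag=32.818

A = translate([-9.7, 1.1, 3.5]) cube([13.9, 8.5, 14.5]) → bbox [-9.7,1.1,3.5] .. [4.2,9.6,18]
B = cube([6.9, 9.5, 3.4]) → bbox [0,0,0] .. [6.9,9.5,3.4]
lo = A.lo+B.lo = [-9.7+0, 1.1+0, 3.5+0] = [-9.700,1.100,3.500]
hi = A.hi+B.hi = [4.2+6.9, 9.6+9.5, 18+3.4] = [11.100,19.100,21.400]
diag = √(20.8²+18²+17.9²) = √1077.05 = 32.818


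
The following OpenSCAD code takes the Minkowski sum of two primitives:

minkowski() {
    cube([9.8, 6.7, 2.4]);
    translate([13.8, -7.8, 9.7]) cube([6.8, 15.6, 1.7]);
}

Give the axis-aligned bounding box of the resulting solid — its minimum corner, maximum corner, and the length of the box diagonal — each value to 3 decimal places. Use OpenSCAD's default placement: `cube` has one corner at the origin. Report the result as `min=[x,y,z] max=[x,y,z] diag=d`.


min=[13.800,-7.800,9.700] max=[30.400,14.500,13.800] diag=28.101

A = translate([13.8, -7.8, 9.7]) cube([6.8, 15.6, 1.7]) → bbox [13.8,-7.8,9.7] .. [20.6,7.8,11.4]
B = cube([9.8, 6.7, 2.4]) → bbox [0,0,0] .. [9.8,6.7,2.4]
lo = A.lo+B.lo = [13.8+0, -7.8+0, 9.7+0] = [13.800,-7.800,9.700]
hi = A.hi+B.hi = [20.6+9.8, 7.8+6.7, 11.4+2.4] = [30.400,14.500,13.800]
diag = √(16.6²+22.3²+4.1²) = √789.66 = 28.101


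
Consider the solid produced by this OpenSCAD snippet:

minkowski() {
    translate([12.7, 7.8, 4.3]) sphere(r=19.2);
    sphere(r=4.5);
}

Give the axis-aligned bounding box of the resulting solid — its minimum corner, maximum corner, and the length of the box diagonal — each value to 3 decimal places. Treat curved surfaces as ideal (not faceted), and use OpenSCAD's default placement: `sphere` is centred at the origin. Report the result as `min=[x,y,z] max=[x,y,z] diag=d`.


min=[-11.000,-15.900,-19.400] max=[36.400,31.500,28.000] diag=82.099

A = translate([12.7, 7.8, 4.3]) sphere(r=19.2) → bbox [-6.5,-11.4,-14.9] .. [31.9,27,23.5]
B = sphere(r=4.5) → bbox [-4.5,-4.5,-4.5] .. [4.5,4.5,4.5]
lo = A.lo+B.lo = [-6.5-4.5, -11.4-4.5, -14.9-4.5] = [-11.000,-15.900,-19.400]
hi = A.hi+B.hi = [31.9+4.5, 27+4.5, 23.5+4.5] = [36.400,31.500,28.000]
diag = √(47.4²+47.4²+47.4²) = √6740.28 = 82.099


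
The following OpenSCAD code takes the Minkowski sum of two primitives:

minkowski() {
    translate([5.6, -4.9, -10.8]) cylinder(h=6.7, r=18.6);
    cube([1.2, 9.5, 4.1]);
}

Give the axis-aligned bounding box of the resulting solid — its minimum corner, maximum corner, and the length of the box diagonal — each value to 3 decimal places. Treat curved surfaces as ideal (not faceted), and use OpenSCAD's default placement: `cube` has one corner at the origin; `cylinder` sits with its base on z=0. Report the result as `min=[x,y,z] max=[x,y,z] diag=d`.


A = translate([5.6, -4.9, -10.8]) cylinder(h=6.7, r=18.6) → bbox [-13,-23.5,-10.8] .. [24.2,13.7,-4.1]
B = cube([1.2, 9.5, 4.1]) → bbox [0,0,0] .. [1.2,9.5,4.1]
lo = A.lo+B.lo = [-13+0, -23.5+0, -10.8+0] = [-13.000,-23.500,-10.800]
hi = A.hi+B.hi = [24.2+1.2, 13.7+9.5, -4.1+4.1] = [25.400,23.200,0.000]
diag = √(38.4²+46.7²+10.8²) = √3772.09 = 61.417

min=[-13.000,-23.500,-10.800] max=[25.400,23.200,0.000] diag=61.417


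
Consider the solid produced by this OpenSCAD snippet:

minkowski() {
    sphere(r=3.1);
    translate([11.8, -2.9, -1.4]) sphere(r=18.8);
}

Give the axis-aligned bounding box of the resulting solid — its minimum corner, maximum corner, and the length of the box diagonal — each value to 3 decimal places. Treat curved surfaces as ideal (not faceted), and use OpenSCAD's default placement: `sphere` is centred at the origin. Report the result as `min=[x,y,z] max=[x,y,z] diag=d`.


A = translate([11.8, -2.9, -1.4]) sphere(r=18.8) → bbox [-7,-21.7,-20.2] .. [30.6,15.9,17.4]
B = sphere(r=3.1) → bbox [-3.1,-3.1,-3.1] .. [3.1,3.1,3.1]
lo = A.lo+B.lo = [-7-3.1, -21.7-3.1, -20.2-3.1] = [-10.100,-24.800,-23.300]
hi = A.hi+B.hi = [30.6+3.1, 15.9+3.1, 17.4+3.1] = [33.700,19.000,20.500]
diag = √(43.8²+43.8²+43.8²) = √5755.32 = 75.864

min=[-10.100,-24.800,-23.300] max=[33.700,19.000,20.500] diag=75.864


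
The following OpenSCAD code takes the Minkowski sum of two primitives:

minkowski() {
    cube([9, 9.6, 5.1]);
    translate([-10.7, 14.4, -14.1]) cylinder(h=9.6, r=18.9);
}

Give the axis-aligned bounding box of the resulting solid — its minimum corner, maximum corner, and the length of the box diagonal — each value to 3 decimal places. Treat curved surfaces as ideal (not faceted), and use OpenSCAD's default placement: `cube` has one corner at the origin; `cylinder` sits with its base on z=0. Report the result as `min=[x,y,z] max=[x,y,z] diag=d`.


min=[-29.600,-4.500,-14.100] max=[17.200,42.900,0.600] diag=68.214

A = translate([-10.7, 14.4, -14.1]) cylinder(h=9.6, r=18.9) → bbox [-29.6,-4.5,-14.1] .. [8.2,33.3,-4.5]
B = cube([9, 9.6, 5.1]) → bbox [0,0,0] .. [9,9.6,5.1]
lo = A.lo+B.lo = [-29.6+0, -4.5+0, -14.1+0] = [-29.600,-4.500,-14.100]
hi = A.hi+B.hi = [8.2+9, 33.3+9.6, -4.5+5.1] = [17.200,42.900,0.600]
diag = √(46.8²+47.4²+14.7²) = √4653.09 = 68.214


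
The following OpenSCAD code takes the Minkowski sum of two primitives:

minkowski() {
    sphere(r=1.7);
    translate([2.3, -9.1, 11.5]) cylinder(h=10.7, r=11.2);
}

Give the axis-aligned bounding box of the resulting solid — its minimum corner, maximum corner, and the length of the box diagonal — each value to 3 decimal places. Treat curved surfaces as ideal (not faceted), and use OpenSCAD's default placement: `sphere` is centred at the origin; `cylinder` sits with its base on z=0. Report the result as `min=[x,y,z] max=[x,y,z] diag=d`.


A = translate([2.3, -9.1, 11.5]) cylinder(h=10.7, r=11.2) → bbox [-8.9,-20.3,11.5] .. [13.5,2.1,22.2]
B = sphere(r=1.7) → bbox [-1.7,-1.7,-1.7] .. [1.7,1.7,1.7]
lo = A.lo+B.lo = [-8.9-1.7, -20.3-1.7, 11.5-1.7] = [-10.600,-22.000,9.800]
hi = A.hi+B.hi = [13.5+1.7, 2.1+1.7, 22.2+1.7] = [15.200,3.800,23.900]
diag = √(25.8²+25.8²+14.1²) = √1530.09 = 39.116

min=[-10.600,-22.000,9.800] max=[15.200,3.800,23.900] diag=39.116
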